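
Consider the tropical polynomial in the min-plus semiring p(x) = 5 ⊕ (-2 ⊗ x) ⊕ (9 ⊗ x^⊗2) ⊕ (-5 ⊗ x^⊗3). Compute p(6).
p(6) = 4

A tropical monomial a ⊗ x^⊗i evaluates to a + i · x. Evaluating each term at x = 6:
  Term 0 contributes 5 + 0 · 6 = 5
  Term 1 contributes -2 + 1 · 6 = 4
  Term 2 contributes 9 + 2 · 6 = 21
  Term 3 contributes -5 + 3 · 6 = 13
p(6) = ⊕ of these = min[5, 4, 21, 13] = 4.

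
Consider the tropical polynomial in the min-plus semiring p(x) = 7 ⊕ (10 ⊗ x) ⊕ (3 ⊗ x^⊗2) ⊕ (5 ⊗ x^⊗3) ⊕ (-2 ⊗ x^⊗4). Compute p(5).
p(5) = 7

A tropical monomial a ⊗ x^⊗i evaluates to a + i · x. Evaluating each term at x = 5:
  Term 0 contributes 7 + 0 · 5 = 7
  Term 1 contributes 10 + 1 · 5 = 15
  Term 2 contributes 3 + 2 · 5 = 13
  Term 3 contributes 5 + 3 · 5 = 20
  Term 4 contributes -2 + 4 · 5 = 18
p(5) = ⊕ of these = min[7, 15, 13, 20, 18] = 7.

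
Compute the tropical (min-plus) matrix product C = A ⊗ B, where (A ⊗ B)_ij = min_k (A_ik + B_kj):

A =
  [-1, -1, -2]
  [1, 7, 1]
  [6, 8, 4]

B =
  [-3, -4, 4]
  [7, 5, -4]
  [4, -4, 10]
A ⊗ B =
  [-4, -6, -5]
  [-2, -3, 3]
  [3, 0, 4]

Apply the min-plus product entry-by-entry:
  C[0][0] = min over k of (A[0][0] + B[0][0] = -1 + -3 = -4, A[0][1] + B[1][0] = -1 + 7 = 6, A[0][2] + B[2][0] = -2 + 4 = 2) = -4 (attained at k = 0)
  C[0][1] = min over k of (A[0][0] + B[0][1] = -1 + -4 = -5, A[0][1] + B[1][1] = -1 + 5 = 4, A[0][2] + B[2][1] = -2 + -4 = -6) = -6 (attained at k = 2)
  C[0][2] = min over k of (A[0][0] + B[0][2] = -1 + 4 = 3, A[0][1] + B[1][2] = -1 + -4 = -5, A[0][2] + B[2][2] = -2 + 10 = 8) = -5 (attained at k = 1)
  C[1][0] = min over k of (A[1][0] + B[0][0] = 1 + -3 = -2, A[1][1] + B[1][0] = 7 + 7 = 14, A[1][2] + B[2][0] = 1 + 4 = 5) = -2 (attained at k = 0)
  C[1][1] = min over k of (A[1][0] + B[0][1] = 1 + -4 = -3, A[1][1] + B[1][1] = 7 + 5 = 12, A[1][2] + B[2][1] = 1 + -4 = -3) = -3 (attained at k = 0)
  C[1][2] = min over k of (A[1][0] + B[0][2] = 1 + 4 = 5, A[1][1] + B[1][2] = 7 + -4 = 3, A[1][2] + B[2][2] = 1 + 10 = 11) = 3 (attained at k = 1)
  C[2][0] = min over k of (A[2][0] + B[0][0] = 6 + -3 = 3, A[2][1] + B[1][0] = 8 + 7 = 15, A[2][2] + B[2][0] = 4 + 4 = 8) = 3 (attained at k = 0)
  C[2][1] = min over k of (A[2][0] + B[0][1] = 6 + -4 = 2, A[2][1] + B[1][1] = 8 + 5 = 13, A[2][2] + B[2][1] = 4 + -4 = 0) = 0 (attained at k = 2)
  C[2][2] = min over k of (A[2][0] + B[0][2] = 6 + 4 = 10, A[2][1] + B[1][2] = 8 + -4 = 4, A[2][2] + B[2][2] = 4 + 10 = 14) = 4 (attained at k = 1)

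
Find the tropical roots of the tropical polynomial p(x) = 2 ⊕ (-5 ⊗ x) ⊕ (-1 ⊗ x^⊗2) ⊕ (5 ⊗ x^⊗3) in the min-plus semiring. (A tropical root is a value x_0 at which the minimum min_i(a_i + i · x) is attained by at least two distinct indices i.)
Roots: {-6, -4, 7}

Each tropical root is a break point of the lower envelope of the lines y = a_i + i · x (there are 4 lines, with slopes 0, 1, ..., 3). Only the lines that attain the minimum somewhere contribute to roots; other lines are dominated. Here the surviving (envelope) indices are i = 3, i = 2, i = 1, i = 0.
Intersections between consecutive envelope lines give the roots: for adjacent envelope indices i < j the intersection is x = (a_i − a_j) / (j − i). Reading off the sorted break points: {-6, -4, 7}.
Verification: at each break x_0, at least two indices attain the minimum of min_i(a_i + i · x_0).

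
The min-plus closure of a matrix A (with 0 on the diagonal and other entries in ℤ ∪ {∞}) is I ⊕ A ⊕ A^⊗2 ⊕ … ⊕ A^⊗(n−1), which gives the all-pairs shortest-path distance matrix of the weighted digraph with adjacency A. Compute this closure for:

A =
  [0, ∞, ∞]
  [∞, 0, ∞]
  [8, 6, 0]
Closure =
  [0, ∞, ∞]
  [∞, 0, ∞]
  [8, 6, 0]

This is the Floyd-Warshall all-pairs shortest-path computation. For each intermediate vertex k = 0, 1, …, 2, update dist[i][j] ← min(dist[i][j], dist[i][k] + dist[k][j]). The final matrix gives, for each (i, j), the minimum total weight of any directed path from i to j (possibly empty when i = j).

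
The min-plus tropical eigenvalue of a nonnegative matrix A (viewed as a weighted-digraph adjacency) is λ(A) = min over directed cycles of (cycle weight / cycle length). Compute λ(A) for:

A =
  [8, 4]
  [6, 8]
λ(A) = 5

Enumerate directed cycles and compute their means (weight / length). Sample:
  cycle 0 → 0: weight = 8, length = 1, mean = 8/1 ≈ 8.000
  cycle 1 → 1: weight = 8, length = 1, mean = 8/1 ≈ 8.000
  cycle 0 → 1 → 0: weight = 10, length = 2, mean = 10/2 ≈ 5.000
  cycle 1 → 0 → 1: weight = 10, length = 2, mean = 10/2 ≈ 5.000
Minimum mean = 5.000, attained e.g. along the cycle 0 → 1 → 0 with weight 10 and length 2. So λ(A) = 10/2 = 5.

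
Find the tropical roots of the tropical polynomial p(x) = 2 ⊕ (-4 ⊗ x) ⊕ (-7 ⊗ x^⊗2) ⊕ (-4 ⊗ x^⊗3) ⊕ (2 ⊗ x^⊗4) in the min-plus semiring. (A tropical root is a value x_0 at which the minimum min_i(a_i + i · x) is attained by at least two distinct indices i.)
Roots: {-6, -3, 3, 6}

Each tropical root is a break point of the lower envelope of the lines y = a_i + i · x (there are 5 lines, with slopes 0, 1, ..., 4). Only the lines that attain the minimum somewhere contribute to roots; other lines are dominated. Here the surviving (envelope) indices are i = 4, i = 3, i = 2, i = 1, i = 0.
Intersections between consecutive envelope lines give the roots: for adjacent envelope indices i < j the intersection is x = (a_i − a_j) / (j − i). Reading off the sorted break points: {-6, -3, 3, 6}.
Verification: at each break x_0, at least two indices attain the minimum of min_i(a_i + i · x_0).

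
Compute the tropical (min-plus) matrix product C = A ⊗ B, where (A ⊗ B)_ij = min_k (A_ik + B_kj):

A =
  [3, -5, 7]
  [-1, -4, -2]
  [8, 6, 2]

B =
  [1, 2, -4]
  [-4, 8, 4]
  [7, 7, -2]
A ⊗ B =
  [-9, 3, -1]
  [-8, 1, -5]
  [2, 9, 0]

Apply the min-plus product entry-by-entry:
  C[0][0] = min over k of (A[0][0] + B[0][0] = 3 + 1 = 4, A[0][1] + B[1][0] = -5 + -4 = -9, A[0][2] + B[2][0] = 7 + 7 = 14) = -9 (attained at k = 1)
  C[0][1] = min over k of (A[0][0] + B[0][1] = 3 + 2 = 5, A[0][1] + B[1][1] = -5 + 8 = 3, A[0][2] + B[2][1] = 7 + 7 = 14) = 3 (attained at k = 1)
  C[0][2] = min over k of (A[0][0] + B[0][2] = 3 + -4 = -1, A[0][1] + B[1][2] = -5 + 4 = -1, A[0][2] + B[2][2] = 7 + -2 = 5) = -1 (attained at k = 0)
  C[1][0] = min over k of (A[1][0] + B[0][0] = -1 + 1 = 0, A[1][1] + B[1][0] = -4 + -4 = -8, A[1][2] + B[2][0] = -2 + 7 = 5) = -8 (attained at k = 1)
  C[1][1] = min over k of (A[1][0] + B[0][1] = -1 + 2 = 1, A[1][1] + B[1][1] = -4 + 8 = 4, A[1][2] + B[2][1] = -2 + 7 = 5) = 1 (attained at k = 0)
  C[1][2] = min over k of (A[1][0] + B[0][2] = -1 + -4 = -5, A[1][1] + B[1][2] = -4 + 4 = 0, A[1][2] + B[2][2] = -2 + -2 = -4) = -5 (attained at k = 0)
  C[2][0] = min over k of (A[2][0] + B[0][0] = 8 + 1 = 9, A[2][1] + B[1][0] = 6 + -4 = 2, A[2][2] + B[2][0] = 2 + 7 = 9) = 2 (attained at k = 1)
  C[2][1] = min over k of (A[2][0] + B[0][1] = 8 + 2 = 10, A[2][1] + B[1][1] = 6 + 8 = 14, A[2][2] + B[2][1] = 2 + 7 = 9) = 9 (attained at k = 2)
  C[2][2] = min over k of (A[2][0] + B[0][2] = 8 + -4 = 4, A[2][1] + B[1][2] = 6 + 4 = 10, A[2][2] + B[2][2] = 2 + -2 = 0) = 0 (attained at k = 2)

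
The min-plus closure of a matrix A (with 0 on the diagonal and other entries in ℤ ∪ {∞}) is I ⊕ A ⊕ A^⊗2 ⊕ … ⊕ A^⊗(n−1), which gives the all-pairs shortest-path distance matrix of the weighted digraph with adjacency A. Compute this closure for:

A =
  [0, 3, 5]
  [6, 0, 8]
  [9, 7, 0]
Closure =
  [0, 3, 5]
  [6, 0, 8]
  [9, 7, 0]

This is the Floyd-Warshall all-pairs shortest-path computation. For each intermediate vertex k = 0, 1, …, 2, update dist[i][j] ← min(dist[i][j], dist[i][k] + dist[k][j]). The final matrix gives, for each (i, j), the minimum total weight of any directed path from i to j (possibly empty when i = j).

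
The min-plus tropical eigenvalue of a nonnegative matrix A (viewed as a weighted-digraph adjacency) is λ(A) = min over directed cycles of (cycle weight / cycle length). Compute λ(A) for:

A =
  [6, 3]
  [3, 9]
λ(A) = 3

Enumerate directed cycles and compute their means (weight / length). Sample:
  cycle 0 → 0: weight = 6, length = 1, mean = 6/1 ≈ 6.000
  cycle 1 → 1: weight = 9, length = 1, mean = 9/1 ≈ 9.000
  cycle 0 → 1 → 0: weight = 6, length = 2, mean = 6/2 ≈ 3.000
  cycle 1 → 0 → 1: weight = 6, length = 2, mean = 6/2 ≈ 3.000
Minimum mean = 3.000, attained e.g. along the cycle 0 → 1 → 0 with weight 6 and length 2. So λ(A) = 6/2 = 3.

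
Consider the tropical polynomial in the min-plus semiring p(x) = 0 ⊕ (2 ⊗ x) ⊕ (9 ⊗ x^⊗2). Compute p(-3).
p(-3) = -1

A tropical monomial a ⊗ x^⊗i evaluates to a + i · x. Evaluating each term at x = -3:
  Term 0 contributes 0 + 0 · -3 = 0
  Term 1 contributes 2 + 1 · -3 = -1
  Term 2 contributes 9 + 2 · -3 = 3
p(-3) = ⊕ of these = min[0, -1, 3] = -1.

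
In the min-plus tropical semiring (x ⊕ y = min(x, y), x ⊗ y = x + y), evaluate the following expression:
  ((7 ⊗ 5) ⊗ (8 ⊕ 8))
((7 ⊗ 5) ⊗ (8 ⊕ 8)) = 20

Expand innermost to outermost. Recall ⊕ takes the minimum of its arguments and ⊗ takes their sum. Working out the expression ((7 ⊗ 5) ⊗ (8 ⊕ 8)) gives 20.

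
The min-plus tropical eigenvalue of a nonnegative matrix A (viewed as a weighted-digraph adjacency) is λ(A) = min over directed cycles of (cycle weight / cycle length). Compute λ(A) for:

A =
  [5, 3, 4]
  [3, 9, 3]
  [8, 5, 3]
λ(A) = 3

Enumerate directed cycles and compute their means (weight / length). Sample:
  cycle 0 → 0: weight = 5, length = 1, mean = 5/1 ≈ 5.000
  cycle 1 → 1: weight = 9, length = 1, mean = 9/1 ≈ 9.000
  cycle 2 → 2: weight = 3, length = 1, mean = 3/1 ≈ 3.000
  cycle 0 → 1 → 0: weight = 6, length = 2, mean = 6/2 ≈ 3.000
  cycle 0 → 2 → 0: weight = 12, length = 2, mean = 12/2 ≈ 6.000
  cycle 1 → 0 → 1: weight = 6, length = 2, mean = 6/2 ≈ 3.000
Minimum mean = 3.000, attained e.g. along the cycle 2 → 2 with weight 3 and length 1. So λ(A) = 3/1 = 3.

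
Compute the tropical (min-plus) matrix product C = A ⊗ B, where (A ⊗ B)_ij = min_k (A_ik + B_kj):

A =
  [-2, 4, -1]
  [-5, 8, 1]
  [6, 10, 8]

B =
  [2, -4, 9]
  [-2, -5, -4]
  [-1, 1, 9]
A ⊗ B =
  [-2, -6, 0]
  [-3, -9, 4]
  [7, 2, 6]

Apply the min-plus product entry-by-entry:
  C[0][0] = min over k of (A[0][0] + B[0][0] = -2 + 2 = 0, A[0][1] + B[1][0] = 4 + -2 = 2, A[0][2] + B[2][0] = -1 + -1 = -2) = -2 (attained at k = 2)
  C[0][1] = min over k of (A[0][0] + B[0][1] = -2 + -4 = -6, A[0][1] + B[1][1] = 4 + -5 = -1, A[0][2] + B[2][1] = -1 + 1 = 0) = -6 (attained at k = 0)
  C[0][2] = min over k of (A[0][0] + B[0][2] = -2 + 9 = 7, A[0][1] + B[1][2] = 4 + -4 = 0, A[0][2] + B[2][2] = -1 + 9 = 8) = 0 (attained at k = 1)
  C[1][0] = min over k of (A[1][0] + B[0][0] = -5 + 2 = -3, A[1][1] + B[1][0] = 8 + -2 = 6, A[1][2] + B[2][0] = 1 + -1 = 0) = -3 (attained at k = 0)
  C[1][1] = min over k of (A[1][0] + B[0][1] = -5 + -4 = -9, A[1][1] + B[1][1] = 8 + -5 = 3, A[1][2] + B[2][1] = 1 + 1 = 2) = -9 (attained at k = 0)
  C[1][2] = min over k of (A[1][0] + B[0][2] = -5 + 9 = 4, A[1][1] + B[1][2] = 8 + -4 = 4, A[1][2] + B[2][2] = 1 + 9 = 10) = 4 (attained at k = 0)
  C[2][0] = min over k of (A[2][0] + B[0][0] = 6 + 2 = 8, A[2][1] + B[1][0] = 10 + -2 = 8, A[2][2] + B[2][0] = 8 + -1 = 7) = 7 (attained at k = 2)
  C[2][1] = min over k of (A[2][0] + B[0][1] = 6 + -4 = 2, A[2][1] + B[1][1] = 10 + -5 = 5, A[2][2] + B[2][1] = 8 + 1 = 9) = 2 (attained at k = 0)
  C[2][2] = min over k of (A[2][0] + B[0][2] = 6 + 9 = 15, A[2][1] + B[1][2] = 10 + -4 = 6, A[2][2] + B[2][2] = 8 + 9 = 17) = 6 (attained at k = 1)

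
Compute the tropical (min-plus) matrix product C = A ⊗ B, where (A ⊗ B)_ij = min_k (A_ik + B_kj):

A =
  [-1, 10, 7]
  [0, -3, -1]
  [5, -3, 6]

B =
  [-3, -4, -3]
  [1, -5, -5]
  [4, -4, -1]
A ⊗ B =
  [-4, -5, -4]
  [-3, -8, -8]
  [-2, -8, -8]

Apply the min-plus product entry-by-entry:
  C[0][0] = min over k of (A[0][0] + B[0][0] = -1 + -3 = -4, A[0][1] + B[1][0] = 10 + 1 = 11, A[0][2] + B[2][0] = 7 + 4 = 11) = -4 (attained at k = 0)
  C[0][1] = min over k of (A[0][0] + B[0][1] = -1 + -4 = -5, A[0][1] + B[1][1] = 10 + -5 = 5, A[0][2] + B[2][1] = 7 + -4 = 3) = -5 (attained at k = 0)
  C[0][2] = min over k of (A[0][0] + B[0][2] = -1 + -3 = -4, A[0][1] + B[1][2] = 10 + -5 = 5, A[0][2] + B[2][2] = 7 + -1 = 6) = -4 (attained at k = 0)
  C[1][0] = min over k of (A[1][0] + B[0][0] = 0 + -3 = -3, A[1][1] + B[1][0] = -3 + 1 = -2, A[1][2] + B[2][0] = -1 + 4 = 3) = -3 (attained at k = 0)
  C[1][1] = min over k of (A[1][0] + B[0][1] = 0 + -4 = -4, A[1][1] + B[1][1] = -3 + -5 = -8, A[1][2] + B[2][1] = -1 + -4 = -5) = -8 (attained at k = 1)
  C[1][2] = min over k of (A[1][0] + B[0][2] = 0 + -3 = -3, A[1][1] + B[1][2] = -3 + -5 = -8, A[1][2] + B[2][2] = -1 + -1 = -2) = -8 (attained at k = 1)
  C[2][0] = min over k of (A[2][0] + B[0][0] = 5 + -3 = 2, A[2][1] + B[1][0] = -3 + 1 = -2, A[2][2] + B[2][0] = 6 + 4 = 10) = -2 (attained at k = 1)
  C[2][1] = min over k of (A[2][0] + B[0][1] = 5 + -4 = 1, A[2][1] + B[1][1] = -3 + -5 = -8, A[2][2] + B[2][1] = 6 + -4 = 2) = -8 (attained at k = 1)
  C[2][2] = min over k of (A[2][0] + B[0][2] = 5 + -3 = 2, A[2][1] + B[1][2] = -3 + -5 = -8, A[2][2] + B[2][2] = 6 + -1 = 5) = -8 (attained at k = 1)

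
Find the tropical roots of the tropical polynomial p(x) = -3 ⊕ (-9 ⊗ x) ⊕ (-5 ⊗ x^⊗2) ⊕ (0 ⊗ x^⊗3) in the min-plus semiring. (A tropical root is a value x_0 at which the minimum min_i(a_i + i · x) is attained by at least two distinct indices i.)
Roots: {-5, -4, 6}

Each tropical root is a break point of the lower envelope of the lines y = a_i + i · x (there are 4 lines, with slopes 0, 1, ..., 3). Only the lines that attain the minimum somewhere contribute to roots; other lines are dominated. Here the surviving (envelope) indices are i = 3, i = 2, i = 1, i = 0.
Intersections between consecutive envelope lines give the roots: for adjacent envelope indices i < j the intersection is x = (a_i − a_j) / (j − i). Reading off the sorted break points: {-5, -4, 6}.
Verification: at each break x_0, at least two indices attain the minimum of min_i(a_i + i · x_0).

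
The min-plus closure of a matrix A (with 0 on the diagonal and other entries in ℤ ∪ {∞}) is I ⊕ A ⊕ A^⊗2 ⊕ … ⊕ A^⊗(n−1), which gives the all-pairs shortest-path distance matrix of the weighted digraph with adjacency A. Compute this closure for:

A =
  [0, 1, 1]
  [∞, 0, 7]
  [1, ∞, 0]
Closure =
  [0, 1, 1]
  [8, 0, 7]
  [1, 2, 0]

This is the Floyd-Warshall all-pairs shortest-path computation. For each intermediate vertex k = 0, 1, …, 2, update dist[i][j] ← min(dist[i][j], dist[i][k] + dist[k][j]). The final matrix gives, for each (i, j), the minimum total weight of any directed path from i to j (possibly empty when i = j).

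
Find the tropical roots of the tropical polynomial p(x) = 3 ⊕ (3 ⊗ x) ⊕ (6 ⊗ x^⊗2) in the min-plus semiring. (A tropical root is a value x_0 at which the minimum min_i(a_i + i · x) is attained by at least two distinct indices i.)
Roots: {-3, 0}

Each tropical root is a break point of the lower envelope of the lines y = a_i + i · x (there are 3 lines, with slopes 0, 1, ..., 2). Only the lines that attain the minimum somewhere contribute to roots; other lines are dominated. Here the surviving (envelope) indices are i = 2, i = 1, i = 0.
Intersections between consecutive envelope lines give the roots: for adjacent envelope indices i < j the intersection is x = (a_i − a_j) / (j − i). Reading off the sorted break points: {-3, 0}.
Verification: at each break x_0, at least two indices attain the minimum of min_i(a_i + i · x_0).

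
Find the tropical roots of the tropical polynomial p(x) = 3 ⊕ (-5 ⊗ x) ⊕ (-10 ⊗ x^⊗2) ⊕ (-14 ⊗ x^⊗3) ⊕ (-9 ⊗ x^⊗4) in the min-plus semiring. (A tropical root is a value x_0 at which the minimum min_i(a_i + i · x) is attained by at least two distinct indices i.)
Roots: {-5, 4, 5, 8}

Each tropical root is a break point of the lower envelope of the lines y = a_i + i · x (there are 5 lines, with slopes 0, 1, ..., 4). Only the lines that attain the minimum somewhere contribute to roots; other lines are dominated. Here the surviving (envelope) indices are i = 4, i = 3, i = 2, i = 1, i = 0.
Intersections between consecutive envelope lines give the roots: for adjacent envelope indices i < j the intersection is x = (a_i − a_j) / (j − i). Reading off the sorted break points: {-5, 4, 5, 8}.
Verification: at each break x_0, at least two indices attain the minimum of min_i(a_i + i · x_0).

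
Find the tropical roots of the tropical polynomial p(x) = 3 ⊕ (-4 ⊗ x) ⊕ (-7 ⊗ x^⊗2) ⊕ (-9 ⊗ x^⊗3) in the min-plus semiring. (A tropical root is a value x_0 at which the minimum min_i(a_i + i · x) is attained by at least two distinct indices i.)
Roots: {2, 3, 7}

Each tropical root is a break point of the lower envelope of the lines y = a_i + i · x (there are 4 lines, with slopes 0, 1, ..., 3). Only the lines that attain the minimum somewhere contribute to roots; other lines are dominated. Here the surviving (envelope) indices are i = 3, i = 2, i = 1, i = 0.
Intersections between consecutive envelope lines give the roots: for adjacent envelope indices i < j the intersection is x = (a_i − a_j) / (j − i). Reading off the sorted break points: {2, 3, 7}.
Verification: at each break x_0, at least two indices attain the minimum of min_i(a_i + i · x_0).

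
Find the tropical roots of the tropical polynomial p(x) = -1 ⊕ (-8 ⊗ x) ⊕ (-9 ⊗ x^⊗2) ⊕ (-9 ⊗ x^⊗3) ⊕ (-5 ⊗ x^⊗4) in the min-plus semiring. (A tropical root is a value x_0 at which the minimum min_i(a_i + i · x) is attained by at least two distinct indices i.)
Roots: {-4, 0, 1, 7}

Each tropical root is a break point of the lower envelope of the lines y = a_i + i · x (there are 5 lines, with slopes 0, 1, ..., 4). Only the lines that attain the minimum somewhere contribute to roots; other lines are dominated. Here the surviving (envelope) indices are i = 4, i = 3, i = 2, i = 1, i = 0.
Intersections between consecutive envelope lines give the roots: for adjacent envelope indices i < j the intersection is x = (a_i − a_j) / (j − i). Reading off the sorted break points: {-4, 0, 1, 7}.
Verification: at each break x_0, at least two indices attain the minimum of min_i(a_i + i · x_0).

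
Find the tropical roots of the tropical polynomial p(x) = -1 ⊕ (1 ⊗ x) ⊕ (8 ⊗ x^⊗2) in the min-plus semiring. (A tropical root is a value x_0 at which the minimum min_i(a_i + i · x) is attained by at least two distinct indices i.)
Roots: {-7, -2}

Each tropical root is a break point of the lower envelope of the lines y = a_i + i · x (there are 3 lines, with slopes 0, 1, ..., 2). Only the lines that attain the minimum somewhere contribute to roots; other lines are dominated. Here the surviving (envelope) indices are i = 2, i = 1, i = 0.
Intersections between consecutive envelope lines give the roots: for adjacent envelope indices i < j the intersection is x = (a_i − a_j) / (j − i). Reading off the sorted break points: {-7, -2}.
Verification: at each break x_0, at least two indices attain the minimum of min_i(a_i + i · x_0).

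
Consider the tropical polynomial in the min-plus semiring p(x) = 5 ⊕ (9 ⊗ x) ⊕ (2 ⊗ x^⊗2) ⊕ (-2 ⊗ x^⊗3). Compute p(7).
p(7) = 5

A tropical monomial a ⊗ x^⊗i evaluates to a + i · x. Evaluating each term at x = 7:
  Term 0 contributes 5 + 0 · 7 = 5
  Term 1 contributes 9 + 1 · 7 = 16
  Term 2 contributes 2 + 2 · 7 = 16
  Term 3 contributes -2 + 3 · 7 = 19
p(7) = ⊕ of these = min[5, 16, 16, 19] = 5.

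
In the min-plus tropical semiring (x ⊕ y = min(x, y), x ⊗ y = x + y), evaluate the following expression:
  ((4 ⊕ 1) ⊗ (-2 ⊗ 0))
((4 ⊕ 1) ⊗ (-2 ⊗ 0)) = -1

Expand innermost to outermost. Recall ⊕ takes the minimum of its arguments and ⊗ takes their sum. Working out the expression ((4 ⊕ 1) ⊗ (-2 ⊗ 0)) gives -1.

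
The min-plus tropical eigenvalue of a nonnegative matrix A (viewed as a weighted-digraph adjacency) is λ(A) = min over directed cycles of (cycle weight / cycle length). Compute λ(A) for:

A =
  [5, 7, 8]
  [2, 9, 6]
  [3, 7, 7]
λ(A) = 9/2

Enumerate directed cycles and compute their means (weight / length). Sample:
  cycle 0 → 0: weight = 5, length = 1, mean = 5/1 ≈ 5.000
  cycle 1 → 1: weight = 9, length = 1, mean = 9/1 ≈ 9.000
  cycle 2 → 2: weight = 7, length = 1, mean = 7/1 ≈ 7.000
  cycle 0 → 1 → 0: weight = 9, length = 2, mean = 9/2 ≈ 4.500
  cycle 0 → 2 → 0: weight = 11, length = 2, mean = 11/2 ≈ 5.500
  cycle 1 → 0 → 1: weight = 9, length = 2, mean = 9/2 ≈ 4.500
Minimum mean = 4.500, attained e.g. along the cycle 0 → 1 → 0 with weight 9 and length 2. So λ(A) = 9/2 = 9/2.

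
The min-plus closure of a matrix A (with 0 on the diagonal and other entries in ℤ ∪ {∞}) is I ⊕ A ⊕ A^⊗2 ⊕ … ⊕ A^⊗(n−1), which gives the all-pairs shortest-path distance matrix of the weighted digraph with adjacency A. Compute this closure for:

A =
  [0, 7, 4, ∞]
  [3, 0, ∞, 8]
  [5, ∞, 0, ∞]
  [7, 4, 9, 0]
Closure =
  [0, 7, 4, 15]
  [3, 0, 7, 8]
  [5, 12, 0, 20]
  [7, 4, 9, 0]

This is the Floyd-Warshall all-pairs shortest-path computation. For each intermediate vertex k = 0, 1, …, 3, update dist[i][j] ← min(dist[i][j], dist[i][k] + dist[k][j]). The final matrix gives, for each (i, j), the minimum total weight of any directed path from i to j (possibly empty when i = j).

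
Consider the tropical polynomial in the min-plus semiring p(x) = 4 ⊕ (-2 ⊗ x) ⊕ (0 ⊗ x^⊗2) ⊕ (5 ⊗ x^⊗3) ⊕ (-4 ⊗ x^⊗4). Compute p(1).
p(1) = -1

A tropical monomial a ⊗ x^⊗i evaluates to a + i · x. Evaluating each term at x = 1:
  Term 0 contributes 4 + 0 · 1 = 4
  Term 1 contributes -2 + 1 · 1 = -1
  Term 2 contributes 0 + 2 · 1 = 2
  Term 3 contributes 5 + 3 · 1 = 8
  Term 4 contributes -4 + 4 · 1 = 0
p(1) = ⊕ of these = min[4, -1, 2, 8, 0] = -1.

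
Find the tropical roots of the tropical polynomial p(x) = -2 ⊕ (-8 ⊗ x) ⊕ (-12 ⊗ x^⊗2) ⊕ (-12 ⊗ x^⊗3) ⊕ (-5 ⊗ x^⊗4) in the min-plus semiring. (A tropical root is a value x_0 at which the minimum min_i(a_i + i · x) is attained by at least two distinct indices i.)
Roots: {-7, 0, 4, 6}

Each tropical root is a break point of the lower envelope of the lines y = a_i + i · x (there are 5 lines, with slopes 0, 1, ..., 4). Only the lines that attain the minimum somewhere contribute to roots; other lines are dominated. Here the surviving (envelope) indices are i = 4, i = 3, i = 2, i = 1, i = 0.
Intersections between consecutive envelope lines give the roots: for adjacent envelope indices i < j the intersection is x = (a_i − a_j) / (j − i). Reading off the sorted break points: {-7, 0, 4, 6}.
Verification: at each break x_0, at least two indices attain the minimum of min_i(a_i + i · x_0).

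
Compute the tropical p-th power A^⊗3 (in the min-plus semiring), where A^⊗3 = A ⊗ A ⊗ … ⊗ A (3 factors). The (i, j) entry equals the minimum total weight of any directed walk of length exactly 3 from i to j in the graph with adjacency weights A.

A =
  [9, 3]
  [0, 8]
A^⊗3 =
  [11, 6]
  [3, 11]

Each entry (A^⊗3)_ij equals the minimum over all length-3 walks i = v_0 → v_1 → … → v_3 = j of Σ_t A[v_t][v_{t+1}]. For example, for (i, j) = (0, 1) we minimise over 4 possible intermediate vertex sequences; the minimum is 6, attained along the walk 0 → 1 → 0 → 1.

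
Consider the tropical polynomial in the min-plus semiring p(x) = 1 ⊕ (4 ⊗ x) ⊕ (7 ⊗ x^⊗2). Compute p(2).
p(2) = 1

A tropical monomial a ⊗ x^⊗i evaluates to a + i · x. Evaluating each term at x = 2:
  Term 0 contributes 1 + 0 · 2 = 1
  Term 1 contributes 4 + 1 · 2 = 6
  Term 2 contributes 7 + 2 · 2 = 11
p(2) = ⊕ of these = min[1, 6, 11] = 1.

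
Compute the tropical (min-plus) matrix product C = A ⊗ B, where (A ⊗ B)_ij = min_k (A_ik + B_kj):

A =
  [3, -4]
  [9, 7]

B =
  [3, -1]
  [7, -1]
A ⊗ B =
  [3, -5]
  [12, 6]

Apply the min-plus product entry-by-entry:
  C[0][0] = min over k of (A[0][0] + B[0][0] = 3 + 3 = 6, A[0][1] + B[1][0] = -4 + 7 = 3) = 3 (attained at k = 1)
  C[0][1] = min over k of (A[0][0] + B[0][1] = 3 + -1 = 2, A[0][1] + B[1][1] = -4 + -1 = -5) = -5 (attained at k = 1)
  C[1][0] = min over k of (A[1][0] + B[0][0] = 9 + 3 = 12, A[1][1] + B[1][0] = 7 + 7 = 14) = 12 (attained at k = 0)
  C[1][1] = min over k of (A[1][0] + B[0][1] = 9 + -1 = 8, A[1][1] + B[1][1] = 7 + -1 = 6) = 6 (attained at k = 1)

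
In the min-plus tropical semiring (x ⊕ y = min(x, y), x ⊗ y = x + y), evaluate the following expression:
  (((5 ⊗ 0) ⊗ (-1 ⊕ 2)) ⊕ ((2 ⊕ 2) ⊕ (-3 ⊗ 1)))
(((5 ⊗ 0) ⊗ (-1 ⊕ 2)) ⊕ ((2 ⊕ 2) ⊕ (-3 ⊗ 1))) = -2

Expand innermost to outermost. Recall ⊕ takes the minimum of its arguments and ⊗ takes their sum. Working out the expression (((5 ⊗ 0) ⊗ (-1 ⊕ 2)) ⊕ ((2 ⊕ 2) ⊕ (-3 ⊗ 1))) gives -2.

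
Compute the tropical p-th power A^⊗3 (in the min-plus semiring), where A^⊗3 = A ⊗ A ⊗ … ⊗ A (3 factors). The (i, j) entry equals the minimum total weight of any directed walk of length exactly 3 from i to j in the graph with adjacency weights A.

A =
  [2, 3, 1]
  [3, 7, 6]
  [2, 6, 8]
A^⊗3 =
  [5, 6, 4]
  [6, 8, 6]
  [5, 7, 5]

Each entry (A^⊗3)_ij equals the minimum over all length-3 walks i = v_0 → v_1 → … → v_3 = j of Σ_t A[v_t][v_{t+1}]. For example, for (i, j) = (0, 2) we minimise over 9 possible intermediate vertex sequences; the minimum is 4, attained along the walk 0 → 2 → 0 → 2.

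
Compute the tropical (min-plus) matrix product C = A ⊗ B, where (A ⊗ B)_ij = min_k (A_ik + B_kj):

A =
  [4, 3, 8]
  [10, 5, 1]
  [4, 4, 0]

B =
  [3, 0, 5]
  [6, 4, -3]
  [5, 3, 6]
A ⊗ B =
  [7, 4, 0]
  [6, 4, 2]
  [5, 3, 1]

Apply the min-plus product entry-by-entry:
  C[0][0] = min over k of (A[0][0] + B[0][0] = 4 + 3 = 7, A[0][1] + B[1][0] = 3 + 6 = 9, A[0][2] + B[2][0] = 8 + 5 = 13) = 7 (attained at k = 0)
  C[0][1] = min over k of (A[0][0] + B[0][1] = 4 + 0 = 4, A[0][1] + B[1][1] = 3 + 4 = 7, A[0][2] + B[2][1] = 8 + 3 = 11) = 4 (attained at k = 0)
  C[0][2] = min over k of (A[0][0] + B[0][2] = 4 + 5 = 9, A[0][1] + B[1][2] = 3 + -3 = 0, A[0][2] + B[2][2] = 8 + 6 = 14) = 0 (attained at k = 1)
  C[1][0] = min over k of (A[1][0] + B[0][0] = 10 + 3 = 13, A[1][1] + B[1][0] = 5 + 6 = 11, A[1][2] + B[2][0] = 1 + 5 = 6) = 6 (attained at k = 2)
  C[1][1] = min over k of (A[1][0] + B[0][1] = 10 + 0 = 10, A[1][1] + B[1][1] = 5 + 4 = 9, A[1][2] + B[2][1] = 1 + 3 = 4) = 4 (attained at k = 2)
  C[1][2] = min over k of (A[1][0] + B[0][2] = 10 + 5 = 15, A[1][1] + B[1][2] = 5 + -3 = 2, A[1][2] + B[2][2] = 1 + 6 = 7) = 2 (attained at k = 1)
  C[2][0] = min over k of (A[2][0] + B[0][0] = 4 + 3 = 7, A[2][1] + B[1][0] = 4 + 6 = 10, A[2][2] + B[2][0] = 0 + 5 = 5) = 5 (attained at k = 2)
  C[2][1] = min over k of (A[2][0] + B[0][1] = 4 + 0 = 4, A[2][1] + B[1][1] = 4 + 4 = 8, A[2][2] + B[2][1] = 0 + 3 = 3) = 3 (attained at k = 2)
  C[2][2] = min over k of (A[2][0] + B[0][2] = 4 + 5 = 9, A[2][1] + B[1][2] = 4 + -3 = 1, A[2][2] + B[2][2] = 0 + 6 = 6) = 1 (attained at k = 1)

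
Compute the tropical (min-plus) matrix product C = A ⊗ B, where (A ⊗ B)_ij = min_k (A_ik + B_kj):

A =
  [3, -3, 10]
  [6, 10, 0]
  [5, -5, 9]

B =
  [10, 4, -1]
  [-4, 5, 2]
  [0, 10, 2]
A ⊗ B =
  [-7, 2, -1]
  [0, 10, 2]
  [-9, 0, -3]

Apply the min-plus product entry-by-entry:
  C[0][0] = min over k of (A[0][0] + B[0][0] = 3 + 10 = 13, A[0][1] + B[1][0] = -3 + -4 = -7, A[0][2] + B[2][0] = 10 + 0 = 10) = -7 (attained at k = 1)
  C[0][1] = min over k of (A[0][0] + B[0][1] = 3 + 4 = 7, A[0][1] + B[1][1] = -3 + 5 = 2, A[0][2] + B[2][1] = 10 + 10 = 20) = 2 (attained at k = 1)
  C[0][2] = min over k of (A[0][0] + B[0][2] = 3 + -1 = 2, A[0][1] + B[1][2] = -3 + 2 = -1, A[0][2] + B[2][2] = 10 + 2 = 12) = -1 (attained at k = 1)
  C[1][0] = min over k of (A[1][0] + B[0][0] = 6 + 10 = 16, A[1][1] + B[1][0] = 10 + -4 = 6, A[1][2] + B[2][0] = 0 + 0 = 0) = 0 (attained at k = 2)
  C[1][1] = min over k of (A[1][0] + B[0][1] = 6 + 4 = 10, A[1][1] + B[1][1] = 10 + 5 = 15, A[1][2] + B[2][1] = 0 + 10 = 10) = 10 (attained at k = 0)
  C[1][2] = min over k of (A[1][0] + B[0][2] = 6 + -1 = 5, A[1][1] + B[1][2] = 10 + 2 = 12, A[1][2] + B[2][2] = 0 + 2 = 2) = 2 (attained at k = 2)
  C[2][0] = min over k of (A[2][0] + B[0][0] = 5 + 10 = 15, A[2][1] + B[1][0] = -5 + -4 = -9, A[2][2] + B[2][0] = 9 + 0 = 9) = -9 (attained at k = 1)
  C[2][1] = min over k of (A[2][0] + B[0][1] = 5 + 4 = 9, A[2][1] + B[1][1] = -5 + 5 = 0, A[2][2] + B[2][1] = 9 + 10 = 19) = 0 (attained at k = 1)
  C[2][2] = min over k of (A[2][0] + B[0][2] = 5 + -1 = 4, A[2][1] + B[1][2] = -5 + 2 = -3, A[2][2] + B[2][2] = 9 + 2 = 11) = -3 (attained at k = 1)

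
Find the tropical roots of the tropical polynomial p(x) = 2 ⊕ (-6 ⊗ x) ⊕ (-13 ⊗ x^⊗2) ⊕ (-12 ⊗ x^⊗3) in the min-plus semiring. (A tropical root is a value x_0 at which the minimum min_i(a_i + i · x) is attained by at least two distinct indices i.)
Roots: {-1, 7, 8}

Each tropical root is a break point of the lower envelope of the lines y = a_i + i · x (there are 4 lines, with slopes 0, 1, ..., 3). Only the lines that attain the minimum somewhere contribute to roots; other lines are dominated. Here the surviving (envelope) indices are i = 3, i = 2, i = 1, i = 0.
Intersections between consecutive envelope lines give the roots: for adjacent envelope indices i < j the intersection is x = (a_i − a_j) / (j − i). Reading off the sorted break points: {-1, 7, 8}.
Verification: at each break x_0, at least two indices attain the minimum of min_i(a_i + i · x_0).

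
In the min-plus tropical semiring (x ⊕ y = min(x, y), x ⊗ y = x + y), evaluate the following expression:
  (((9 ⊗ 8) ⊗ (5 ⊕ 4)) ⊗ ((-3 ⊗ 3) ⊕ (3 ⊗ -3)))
(((9 ⊗ 8) ⊗ (5 ⊕ 4)) ⊗ ((-3 ⊗ 3) ⊕ (3 ⊗ -3))) = 21

Expand innermost to outermost. Recall ⊕ takes the minimum of its arguments and ⊗ takes their sum. Working out the expression (((9 ⊗ 8) ⊗ (5 ⊕ 4)) ⊗ ((-3 ⊗ 3) ⊕ (3 ⊗ -3))) gives 21.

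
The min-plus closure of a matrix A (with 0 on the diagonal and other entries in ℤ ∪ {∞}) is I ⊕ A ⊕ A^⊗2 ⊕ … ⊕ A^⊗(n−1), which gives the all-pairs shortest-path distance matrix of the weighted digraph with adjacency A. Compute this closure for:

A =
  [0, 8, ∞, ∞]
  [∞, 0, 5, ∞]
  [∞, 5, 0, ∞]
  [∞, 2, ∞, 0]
Closure =
  [0, 8, 13, ∞]
  [∞, 0, 5, ∞]
  [∞, 5, 0, ∞]
  [∞, 2, 7, 0]

This is the Floyd-Warshall all-pairs shortest-path computation. For each intermediate vertex k = 0, 1, …, 3, update dist[i][j] ← min(dist[i][j], dist[i][k] + dist[k][j]). The final matrix gives, for each (i, j), the minimum total weight of any directed path from i to j (possibly empty when i = j).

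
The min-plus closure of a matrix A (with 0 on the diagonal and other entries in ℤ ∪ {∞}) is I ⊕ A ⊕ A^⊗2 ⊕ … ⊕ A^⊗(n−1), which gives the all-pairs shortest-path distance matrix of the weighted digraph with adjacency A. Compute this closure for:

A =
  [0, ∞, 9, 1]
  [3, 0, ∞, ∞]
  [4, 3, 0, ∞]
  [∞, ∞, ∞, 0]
Closure =
  [0, 12, 9, 1]
  [3, 0, 12, 4]
  [4, 3, 0, 5]
  [∞, ∞, ∞, 0]

This is the Floyd-Warshall all-pairs shortest-path computation. For each intermediate vertex k = 0, 1, …, 3, update dist[i][j] ← min(dist[i][j], dist[i][k] + dist[k][j]). The final matrix gives, for each (i, j), the minimum total weight of any directed path from i to j (possibly empty when i = j).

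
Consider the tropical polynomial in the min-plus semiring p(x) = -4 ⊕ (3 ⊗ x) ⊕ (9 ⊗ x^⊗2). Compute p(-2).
p(-2) = -4

A tropical monomial a ⊗ x^⊗i evaluates to a + i · x. Evaluating each term at x = -2:
  Term 0 contributes -4 + 0 · -2 = -4
  Term 1 contributes 3 + 1 · -2 = 1
  Term 2 contributes 9 + 2 · -2 = 5
p(-2) = ⊕ of these = min[-4, 1, 5] = -4.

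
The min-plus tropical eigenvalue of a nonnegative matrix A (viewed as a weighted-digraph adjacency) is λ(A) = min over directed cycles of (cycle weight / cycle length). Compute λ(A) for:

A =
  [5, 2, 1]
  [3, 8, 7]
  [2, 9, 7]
λ(A) = 3/2

Enumerate directed cycles and compute their means (weight / length). Sample:
  cycle 0 → 0: weight = 5, length = 1, mean = 5/1 ≈ 5.000
  cycle 1 → 1: weight = 8, length = 1, mean = 8/1 ≈ 8.000
  cycle 2 → 2: weight = 7, length = 1, mean = 7/1 ≈ 7.000
  cycle 0 → 1 → 0: weight = 5, length = 2, mean = 5/2 ≈ 2.500
  cycle 0 → 2 → 0: weight = 3, length = 2, mean = 3/2 ≈ 1.500
  cycle 1 → 0 → 1: weight = 5, length = 2, mean = 5/2 ≈ 2.500
Minimum mean = 1.500, attained e.g. along the cycle 0 → 2 → 0 with weight 3 and length 2. So λ(A) = 3/2 = 3/2.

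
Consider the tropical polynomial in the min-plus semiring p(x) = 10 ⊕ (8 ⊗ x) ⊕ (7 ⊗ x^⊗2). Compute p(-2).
p(-2) = 3

A tropical monomial a ⊗ x^⊗i evaluates to a + i · x. Evaluating each term at x = -2:
  Term 0 contributes 10 + 0 · -2 = 10
  Term 1 contributes 8 + 1 · -2 = 6
  Term 2 contributes 7 + 2 · -2 = 3
p(-2) = ⊕ of these = min[10, 6, 3] = 3.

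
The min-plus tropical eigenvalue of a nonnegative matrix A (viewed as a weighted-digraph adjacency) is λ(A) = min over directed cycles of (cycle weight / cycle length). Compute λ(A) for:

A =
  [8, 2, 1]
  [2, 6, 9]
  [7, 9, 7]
λ(A) = 2

Enumerate directed cycles and compute their means (weight / length). Sample:
  cycle 0 → 0: weight = 8, length = 1, mean = 8/1 ≈ 8.000
  cycle 1 → 1: weight = 6, length = 1, mean = 6/1 ≈ 6.000
  cycle 2 → 2: weight = 7, length = 1, mean = 7/1 ≈ 7.000
  cycle 0 → 1 → 0: weight = 4, length = 2, mean = 4/2 ≈ 2.000
  cycle 0 → 2 → 0: weight = 8, length = 2, mean = 8/2 ≈ 4.000
  cycle 1 → 0 → 1: weight = 4, length = 2, mean = 4/2 ≈ 2.000
Minimum mean = 2.000, attained e.g. along the cycle 0 → 1 → 0 with weight 4 and length 2. So λ(A) = 4/2 = 2.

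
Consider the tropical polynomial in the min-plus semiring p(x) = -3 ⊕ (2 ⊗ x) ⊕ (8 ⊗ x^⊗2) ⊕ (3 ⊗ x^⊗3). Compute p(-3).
p(-3) = -6

A tropical monomial a ⊗ x^⊗i evaluates to a + i · x. Evaluating each term at x = -3:
  Term 0 contributes -3 + 0 · -3 = -3
  Term 1 contributes 2 + 1 · -3 = -1
  Term 2 contributes 8 + 2 · -3 = 2
  Term 3 contributes 3 + 3 · -3 = -6
p(-3) = ⊕ of these = min[-3, -1, 2, -6] = -6.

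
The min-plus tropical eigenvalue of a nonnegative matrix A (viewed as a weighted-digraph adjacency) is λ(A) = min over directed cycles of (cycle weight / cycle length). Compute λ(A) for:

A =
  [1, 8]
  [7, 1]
λ(A) = 1

Enumerate directed cycles and compute their means (weight / length). Sample:
  cycle 0 → 0: weight = 1, length = 1, mean = 1/1 ≈ 1.000
  cycle 1 → 1: weight = 1, length = 1, mean = 1/1 ≈ 1.000
  cycle 0 → 1 → 0: weight = 15, length = 2, mean = 15/2 ≈ 7.500
  cycle 1 → 0 → 1: weight = 15, length = 2, mean = 15/2 ≈ 7.500
Minimum mean = 1.000, attained e.g. along the cycle 0 → 0 with weight 1 and length 1. So λ(A) = 1/1 = 1.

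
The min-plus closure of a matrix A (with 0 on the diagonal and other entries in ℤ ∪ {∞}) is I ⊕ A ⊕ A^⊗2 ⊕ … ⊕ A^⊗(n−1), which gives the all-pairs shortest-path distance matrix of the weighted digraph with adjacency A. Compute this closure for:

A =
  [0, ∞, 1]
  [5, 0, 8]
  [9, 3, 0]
Closure =
  [0, 4, 1]
  [5, 0, 6]
  [8, 3, 0]

This is the Floyd-Warshall all-pairs shortest-path computation. For each intermediate vertex k = 0, 1, …, 2, update dist[i][j] ← min(dist[i][j], dist[i][k] + dist[k][j]). The final matrix gives, for each (i, j), the minimum total weight of any directed path from i to j (possibly empty when i = j).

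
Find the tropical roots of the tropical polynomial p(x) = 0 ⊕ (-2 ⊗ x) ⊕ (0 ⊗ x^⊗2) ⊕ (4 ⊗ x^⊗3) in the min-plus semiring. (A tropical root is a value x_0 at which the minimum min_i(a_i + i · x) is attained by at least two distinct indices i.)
Roots: {-4, -2, 2}

Each tropical root is a break point of the lower envelope of the lines y = a_i + i · x (there are 4 lines, with slopes 0, 1, ..., 3). Only the lines that attain the minimum somewhere contribute to roots; other lines are dominated. Here the surviving (envelope) indices are i = 3, i = 2, i = 1, i = 0.
Intersections between consecutive envelope lines give the roots: for adjacent envelope indices i < j the intersection is x = (a_i − a_j) / (j − i). Reading off the sorted break points: {-4, -2, 2}.
Verification: at each break x_0, at least two indices attain the minimum of min_i(a_i + i · x_0).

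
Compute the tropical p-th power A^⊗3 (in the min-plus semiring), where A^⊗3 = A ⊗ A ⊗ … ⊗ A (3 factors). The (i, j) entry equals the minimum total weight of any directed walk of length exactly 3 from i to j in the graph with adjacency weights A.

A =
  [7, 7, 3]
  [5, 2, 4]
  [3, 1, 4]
A^⊗3 =
  [9, 6, 8]
  [9, 6, 8]
  [8, 5, 7]

Each entry (A^⊗3)_ij equals the minimum over all length-3 walks i = v_0 → v_1 → … → v_3 = j of Σ_t A[v_t][v_{t+1}]. For example, for (i, j) = (0, 2) we minimise over 9 possible intermediate vertex sequences; the minimum is 8, attained along the walk 0 → 2 → 1 → 2.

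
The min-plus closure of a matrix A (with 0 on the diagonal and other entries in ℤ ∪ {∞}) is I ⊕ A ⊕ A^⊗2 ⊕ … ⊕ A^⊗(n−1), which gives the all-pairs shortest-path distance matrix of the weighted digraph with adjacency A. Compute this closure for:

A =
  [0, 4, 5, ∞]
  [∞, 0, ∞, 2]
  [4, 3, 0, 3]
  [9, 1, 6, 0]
Closure =
  [0, 4, 5, 6]
  [11, 0, 8, 2]
  [4, 3, 0, 3]
  [9, 1, 6, 0]

This is the Floyd-Warshall all-pairs shortest-path computation. For each intermediate vertex k = 0, 1, …, 3, update dist[i][j] ← min(dist[i][j], dist[i][k] + dist[k][j]). The final matrix gives, for each (i, j), the minimum total weight of any directed path from i to j (possibly empty when i = j).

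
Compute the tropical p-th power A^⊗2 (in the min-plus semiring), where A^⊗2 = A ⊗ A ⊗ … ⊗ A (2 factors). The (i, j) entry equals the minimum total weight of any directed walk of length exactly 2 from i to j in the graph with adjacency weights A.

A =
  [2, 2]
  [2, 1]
A^⊗2 =
  [4, 3]
  [3, 2]

Each entry (A^⊗2)_ij equals the minimum over all length-2 walks i = v_0 → v_1 → … → v_2 = j of Σ_t A[v_t][v_{t+1}]. For example, for (i, j) = (0, 1) we minimise over 2 possible intermediate vertex sequences; the minimum is 3, attained along the walk 0 → 1 → 1.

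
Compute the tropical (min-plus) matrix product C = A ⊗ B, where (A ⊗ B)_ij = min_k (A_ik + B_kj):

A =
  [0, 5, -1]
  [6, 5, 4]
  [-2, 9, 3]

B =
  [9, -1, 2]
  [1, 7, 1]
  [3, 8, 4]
A ⊗ B =
  [2, -1, 2]
  [6, 5, 6]
  [6, -3, 0]

Apply the min-plus product entry-by-entry:
  C[0][0] = min over k of (A[0][0] + B[0][0] = 0 + 9 = 9, A[0][1] + B[1][0] = 5 + 1 = 6, A[0][2] + B[2][0] = -1 + 3 = 2) = 2 (attained at k = 2)
  C[0][1] = min over k of (A[0][0] + B[0][1] = 0 + -1 = -1, A[0][1] + B[1][1] = 5 + 7 = 12, A[0][2] + B[2][1] = -1 + 8 = 7) = -1 (attained at k = 0)
  C[0][2] = min over k of (A[0][0] + B[0][2] = 0 + 2 = 2, A[0][1] + B[1][2] = 5 + 1 = 6, A[0][2] + B[2][2] = -1 + 4 = 3) = 2 (attained at k = 0)
  C[1][0] = min over k of (A[1][0] + B[0][0] = 6 + 9 = 15, A[1][1] + B[1][0] = 5 + 1 = 6, A[1][2] + B[2][0] = 4 + 3 = 7) = 6 (attained at k = 1)
  C[1][1] = min over k of (A[1][0] + B[0][1] = 6 + -1 = 5, A[1][1] + B[1][1] = 5 + 7 = 12, A[1][2] + B[2][1] = 4 + 8 = 12) = 5 (attained at k = 0)
  C[1][2] = min over k of (A[1][0] + B[0][2] = 6 + 2 = 8, A[1][1] + B[1][2] = 5 + 1 = 6, A[1][2] + B[2][2] = 4 + 4 = 8) = 6 (attained at k = 1)
  C[2][0] = min over k of (A[2][0] + B[0][0] = -2 + 9 = 7, A[2][1] + B[1][0] = 9 + 1 = 10, A[2][2] + B[2][0] = 3 + 3 = 6) = 6 (attained at k = 2)
  C[2][1] = min over k of (A[2][0] + B[0][1] = -2 + -1 = -3, A[2][1] + B[1][1] = 9 + 7 = 16, A[2][2] + B[2][1] = 3 + 8 = 11) = -3 (attained at k = 0)
  C[2][2] = min over k of (A[2][0] + B[0][2] = -2 + 2 = 0, A[2][1] + B[1][2] = 9 + 1 = 10, A[2][2] + B[2][2] = 3 + 4 = 7) = 0 (attained at k = 0)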